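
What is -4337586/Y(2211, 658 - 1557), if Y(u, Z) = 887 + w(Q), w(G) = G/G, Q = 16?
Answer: -722931/148 ≈ -4884.7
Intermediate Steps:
w(G) = 1
Y(u, Z) = 888 (Y(u, Z) = 887 + 1 = 888)
-4337586/Y(2211, 658 - 1557) = -4337586/888 = -4337586*1/888 = -722931/148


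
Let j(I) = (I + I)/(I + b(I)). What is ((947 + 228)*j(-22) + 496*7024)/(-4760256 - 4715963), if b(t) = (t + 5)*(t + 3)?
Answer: -1048603404/2852341919 ≈ -0.36763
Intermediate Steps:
b(t) = (3 + t)*(5 + t) (b(t) = (5 + t)*(3 + t) = (3 + t)*(5 + t))
j(I) = 2*I/(15 + I**2 + 9*I) (j(I) = (I + I)/(I + (15 + I**2 + 8*I)) = (2*I)/(15 + I**2 + 9*I) = 2*I/(15 + I**2 + 9*I))
((947 + 228)*j(-22) + 496*7024)/(-4760256 - 4715963) = ((947 + 228)*(2*(-22)/(15 + (-22)**2 + 9*(-22))) + 496*7024)/(-4760256 - 4715963) = (1175*(2*(-22)/(15 + 484 - 198)) + 3483904)/(-9476219) = (1175*(2*(-22)/301) + 3483904)*(-1/9476219) = (1175*(2*(-22)*(1/301)) + 3483904)*(-1/9476219) = (1175*(-44/301) + 3483904)*(-1/9476219) = (-51700/301 + 3483904)*(-1/9476219) = (1048603404/301)*(-1/9476219) = -1048603404/2852341919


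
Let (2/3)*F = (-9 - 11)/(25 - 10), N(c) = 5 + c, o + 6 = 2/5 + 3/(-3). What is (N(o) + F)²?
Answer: 324/25 ≈ 12.960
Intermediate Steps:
o = -33/5 (o = -6 + (2/5 + 3/(-3)) = -6 + (2*(⅕) + 3*(-⅓)) = -6 + (⅖ - 1) = -6 - ⅗ = -33/5 ≈ -6.6000)
F = -2 (F = 3*((-9 - 11)/(25 - 10))/2 = 3*(-20/15)/2 = 3*(-20*1/15)/2 = (3/2)*(-4/3) = -2)
(N(o) + F)² = ((5 - 33/5) - 2)² = (-8/5 - 2)² = (-18/5)² = 324/25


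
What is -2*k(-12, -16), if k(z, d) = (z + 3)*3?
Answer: 54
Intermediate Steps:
k(z, d) = 9 + 3*z (k(z, d) = (3 + z)*3 = 9 + 3*z)
-2*k(-12, -16) = -2*(9 + 3*(-12)) = -2*(9 - 36) = -2*(-27) = 54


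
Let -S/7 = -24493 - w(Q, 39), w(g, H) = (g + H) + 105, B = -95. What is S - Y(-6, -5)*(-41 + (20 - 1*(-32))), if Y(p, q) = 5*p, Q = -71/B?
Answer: 16415452/95 ≈ 1.7279e+5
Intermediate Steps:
Q = 71/95 (Q = -71/(-95) = -71*(-1/95) = 71/95 ≈ 0.74737)
w(g, H) = 105 + H + g (w(g, H) = (H + g) + 105 = 105 + H + g)
S = 16384102/95 (S = -7*(-24493 - (105 + 39 + 71/95)) = -7*(-24493 - 1*13751/95) = -7*(-24493 - 13751/95) = -7*(-2340586/95) = 16384102/95 ≈ 1.7246e+5)
S - Y(-6, -5)*(-41 + (20 - 1*(-32))) = 16384102/95 - 5*(-6)*(-41 + (20 - 1*(-32))) = 16384102/95 - (-30)*(-41 + (20 + 32)) = 16384102/95 - (-30)*(-41 + 52) = 16384102/95 - (-30)*11 = 16384102/95 - 1*(-330) = 16384102/95 + 330 = 16415452/95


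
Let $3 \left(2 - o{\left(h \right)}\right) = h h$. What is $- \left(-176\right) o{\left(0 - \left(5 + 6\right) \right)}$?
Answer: $- \frac{20240}{3} \approx -6746.7$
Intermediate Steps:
$o{\left(h \right)} = 2 - \frac{h^{2}}{3}$ ($o{\left(h \right)} = 2 - \frac{h h}{3} = 2 - \frac{h^{2}}{3}$)
$- \left(-176\right) o{\left(0 - \left(5 + 6\right) \right)} = - \left(-176\right) \left(2 - \frac{\left(0 - \left(5 + 6\right)\right)^{2}}{3}\right) = - \left(-176\right) \left(2 - \frac{\left(0 - 11\right)^{2}}{3}\right) = - \left(-176\right) \left(2 - \frac{\left(-11\right)^{2}}{3}\right) = - \left(-176\right) \left(2 - \frac{121}{3}\right) = - \frac{\left(-176\right) \left(-115\right)}{3} = \left(-1\right) \frac{20240}{3} = - \frac{20240}{3}$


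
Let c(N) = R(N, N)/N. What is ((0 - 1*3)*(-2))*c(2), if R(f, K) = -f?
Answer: -6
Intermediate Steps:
c(N) = -1 (c(N) = (-N)/N = -1)
((0 - 1*3)*(-2))*c(2) = ((0 - 1*3)*(-2))*(-1) = ((0 - 3)*(-2))*(-1) = -3*(-2)*(-1) = 6*(-1) = -6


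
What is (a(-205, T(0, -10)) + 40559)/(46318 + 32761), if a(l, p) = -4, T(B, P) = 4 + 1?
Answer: 40555/79079 ≈ 0.51284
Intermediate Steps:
T(B, P) = 5
(a(-205, T(0, -10)) + 40559)/(46318 + 32761) = (-4 + 40559)/(46318 + 32761) = 40555/79079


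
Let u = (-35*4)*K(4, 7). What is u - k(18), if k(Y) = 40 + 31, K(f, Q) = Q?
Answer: -1051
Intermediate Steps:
k(Y) = 71
u = -980 (u = -35*4*7 = -140*7 = -980)
u - k(18) = -980 - 1*71 = -980 - 71 = -1051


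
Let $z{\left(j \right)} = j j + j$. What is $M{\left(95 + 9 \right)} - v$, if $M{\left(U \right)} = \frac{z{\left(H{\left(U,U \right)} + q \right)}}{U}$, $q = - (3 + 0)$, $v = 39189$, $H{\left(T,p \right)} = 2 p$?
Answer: $- \frac{2016713}{52} \approx -38783.0$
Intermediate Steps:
$q = -3$ ($q = \left(-1\right) 3 = -3$)
$z{\left(j \right)} = j + j^{2}$ ($z{\left(j \right)} = j^{2} + j = j + j^{2}$)
$M{\left(U \right)} = \frac{\left(-3 + 2 U\right) \left(-2 + 2 U\right)}{U}$ ($M{\left(U \right)} = \frac{\left(2 U - 3\right) \left(1 + \left(2 U - 3\right)\right)}{U} = \frac{\left(-3 + 2 U\right) \left(1 + \left(-3 + 2 U\right)\right)}{U} = \frac{\left(-3 + 2 U\right) \left(-2 + 2 U\right)}{U}$)
$M{\left(95 + 9 \right)} - v = \left(-10 + 4 \left(95 + 9\right) + \frac{6}{95 + 9}\right) - 39189 = \left(-10 + 4 \cdot 104 + \frac{6}{104}\right) - 39189 = \left(-10 + 416 + 6 \cdot \frac{1}{104}\right) - 39189 = \left(-10 + 416 + \frac{3}{52}\right) - 39189 = \frac{21115}{52} - 39189 = - \frac{2016713}{52}$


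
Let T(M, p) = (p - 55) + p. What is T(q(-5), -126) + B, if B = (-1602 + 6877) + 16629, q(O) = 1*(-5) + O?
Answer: 21597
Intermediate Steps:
q(O) = -5 + O
T(M, p) = -55 + 2*p (T(M, p) = (-55 + p) + p = -55 + 2*p)
B = 21904 (B = 5275 + 16629 = 21904)
T(q(-5), -126) + B = (-55 + 2*(-126)) + 21904 = (-55 - 252) + 21904 = -307 + 21904 = 21597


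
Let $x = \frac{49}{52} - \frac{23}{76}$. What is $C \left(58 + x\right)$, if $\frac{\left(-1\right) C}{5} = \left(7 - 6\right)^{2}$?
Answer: $- \frac{72420}{247} \approx -293.2$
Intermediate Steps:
$C = -5$ ($C = - 5 \left(7 - 6\right)^{2} = - 5 \cdot 1^{2} = \left(-5\right) 1 = -5$)
$x = \frac{158}{247}$ ($x = 49 \cdot \frac{1}{52} - \frac{23}{76} = \frac{49}{52} - \frac{23}{76} = \frac{158}{247} \approx 0.63968$)
$C \left(58 + x\right) = - 5 \left(58 + \frac{158}{247}\right) = \left(-5\right) \frac{14484}{247} = - \frac{72420}{247}$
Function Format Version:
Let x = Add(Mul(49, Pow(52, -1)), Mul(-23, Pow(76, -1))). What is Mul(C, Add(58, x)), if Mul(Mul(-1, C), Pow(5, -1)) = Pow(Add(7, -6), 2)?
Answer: Rational(-72420, 247) ≈ -293.20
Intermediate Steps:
C = -5 (C = Mul(-5, Pow(Add(7, -6), 2)) = Mul(-5, Pow(1, 2)) = Mul(-5, 1) = -5)
x = Rational(158, 247) (x = Add(Mul(49, Rational(1, 52)), Mul(-23, Rational(1, 76))) = Add(Rational(49, 52), Rational(-23, 76)) = Rational(158, 247) ≈ 0.63968)
Mul(C, Add(58, x)) = Mul(-5, Add(58, Rational(158, 247))) = Mul(-5, Rational(14484, 247)) = Rational(-72420, 247)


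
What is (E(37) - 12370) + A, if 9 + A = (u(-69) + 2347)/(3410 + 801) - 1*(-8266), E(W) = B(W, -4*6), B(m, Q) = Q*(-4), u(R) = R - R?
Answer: -16913240/4211 ≈ -4016.4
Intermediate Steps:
u(R) = 0
B(m, Q) = -4*Q
E(W) = 96 (E(W) = -(-16)*6 = -4*(-24) = 96)
A = 34772574/4211 (A = -9 + ((0 + 2347)/(3410 + 801) - 1*(-8266)) = -9 + (2347/4211 + 8266) = -9 + 34810473/4211 = 34772574/4211 ≈ 8257.6)
(E(37) - 12370) + A = (96 - 12370) + 34772574/4211 = -12274 + 34772574/4211 = -16913240/4211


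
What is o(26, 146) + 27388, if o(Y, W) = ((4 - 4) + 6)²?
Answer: 27424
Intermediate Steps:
o(Y, W) = 36 (o(Y, W) = (0 + 6)² = 6² = 36)
o(26, 146) + 27388 = 36 + 27388 = 27424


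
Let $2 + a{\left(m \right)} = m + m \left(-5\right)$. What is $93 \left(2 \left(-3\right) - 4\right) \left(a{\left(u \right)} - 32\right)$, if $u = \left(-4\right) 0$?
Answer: $31620$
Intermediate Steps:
$u = 0$
$a{\left(m \right)} = -2 - 4 m$ ($a{\left(m \right)} = -2 + \left(m + m \left(-5\right)\right) = -2 + \left(m - 5 m\right) = -2 - 4 m$)
$93 \left(2 \left(-3\right) - 4\right) \left(a{\left(u \right)} - 32\right) = 93 \left(2 \left(-3\right) - 4\right) \left(\left(-2 - 0\right) - 32\right) = 93 \left(-6 - 4\right) \left(\left(-2 + 0\right) - 32\right) = 93 \left(-10\right) \left(-2 - 32\right) = \left(-930\right) \left(-34\right) = 31620$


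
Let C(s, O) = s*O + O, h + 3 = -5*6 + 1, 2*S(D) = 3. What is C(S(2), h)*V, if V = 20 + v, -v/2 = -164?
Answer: -27840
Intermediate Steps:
v = 328 (v = -2*(-164) = 328)
S(D) = 3/2 (S(D) = (½)*3 = 3/2)
h = -32 (h = -3 + (-5*6 + 1) = -3 + (-30 + 1) = -3 - 29 = -32)
C(s, O) = O + O*s (C(s, O) = O*s + O = O + O*s)
V = 348 (V = 20 + 328 = 348)
C(S(2), h)*V = -32*(1 + 3/2)*348 = -32*5/2*348 = -80*348 = -27840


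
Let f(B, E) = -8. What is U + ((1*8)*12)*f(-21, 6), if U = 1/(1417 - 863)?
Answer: -425471/554 ≈ -768.00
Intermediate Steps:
U = 1/554 ≈ 0.0018051
U + ((1*8)*12)*f(-21, 6) = 1/554 + ((1*8)*12)*(-8) = 1/554 + (8*12)*(-8) = 1/554 + 96*(-8) = 1/554 - 768 = -425471/554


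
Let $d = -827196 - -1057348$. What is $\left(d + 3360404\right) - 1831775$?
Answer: $1758781$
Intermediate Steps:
$d = 230152$ ($d = -827196 + 1057348 = 230152$)
$\left(d + 3360404\right) - 1831775 = \left(230152 + 3360404\right) - 1831775 = 3590556 - 1831775 = 1758781$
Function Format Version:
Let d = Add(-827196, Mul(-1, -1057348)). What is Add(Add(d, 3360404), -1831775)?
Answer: 1758781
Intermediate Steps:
d = 230152 (d = Add(-827196, 1057348) = 230152)
Add(Add(d, 3360404), -1831775) = Add(Add(230152, 3360404), -1831775) = Add(3590556, -1831775) = 1758781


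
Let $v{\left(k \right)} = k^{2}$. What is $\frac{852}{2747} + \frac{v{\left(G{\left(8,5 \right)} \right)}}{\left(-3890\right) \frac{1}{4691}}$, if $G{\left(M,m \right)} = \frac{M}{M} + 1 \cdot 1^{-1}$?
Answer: $- \frac{24115214}{5342915} \approx -4.5135$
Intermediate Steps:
$G{\left(M,m \right)} = 2$ ($G{\left(M,m \right)} = 1 + 1 \cdot 1 = 1 + 1 = 2$)
$\frac{852}{2747} + \frac{v{\left(G{\left(8,5 \right)} \right)}}{\left(-3890\right) \frac{1}{4691}} = \frac{852}{2747} + \frac{2^{2}}{\left(-3890\right) \frac{1}{4691}} = 852 \cdot \frac{1}{2747} + \frac{4}{\left(-3890\right) \frac{1}{4691}} = \frac{852}{2747} + \frac{4}{- \frac{3890}{4691}} = \frac{852}{2747} + 4 \left(- \frac{4691}{3890}\right) = \frac{852}{2747} - \frac{9382}{1945} = - \frac{24115214}{5342915}$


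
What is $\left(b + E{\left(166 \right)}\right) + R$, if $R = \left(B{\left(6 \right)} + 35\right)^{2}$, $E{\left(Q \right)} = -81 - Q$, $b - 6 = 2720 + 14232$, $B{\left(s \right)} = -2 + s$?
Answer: $18232$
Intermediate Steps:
$b = 16958$ ($b = 6 + \left(2720 + 14232\right) = 6 + 16952 = 16958$)
$R = 1521$ ($R = \left(\left(-2 + 6\right) + 35\right)^{2} = \left(4 + 35\right)^{2} = 39^{2} = 1521$)
$\left(b + E{\left(166 \right)}\right) + R = \left(16958 - 247\right) + 1521 = 16711 + 1521 = 18232$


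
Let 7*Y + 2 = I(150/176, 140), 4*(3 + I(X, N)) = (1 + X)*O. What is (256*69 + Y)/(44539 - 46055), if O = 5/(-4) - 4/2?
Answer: -174087225/14941696 ≈ -11.651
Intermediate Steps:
O = -13/4 (O = 5*(-¼) - 4*½ = -5/4 - 2 = -13/4 ≈ -3.2500)
I(X, N) = -61/16 - 13*X/16 (I(X, N) = -3 + ((1 + X)*(-13/4))/4 = -3 + (-13/4 - 13*X/4)/4 = -3 + (-13/16 - 13*X/16) = -61/16 - 13*X/16)
Y = -9159/9856 (Y = -2/7 + (-61/16 - 975/(8*176))/7 = -2/7 + (-61/16 - 13/16*75/88)/7 = -2/7 + (-61/16 - 975/1408)/7 = -2/7 + (⅐)*(-6343/1408) = -2/7 - 6343/9856 = -9159/9856 ≈ -0.92928)
(256*69 + Y)/(44539 - 46055) = (256*69 - 9159/9856)/(44539 - 46055) = (17664 - 9159/9856)/(-1516) = (174087225/9856)*(-1/1516) = -174087225/14941696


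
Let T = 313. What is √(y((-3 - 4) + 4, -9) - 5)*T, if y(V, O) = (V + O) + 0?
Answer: 313*I*√17 ≈ 1290.5*I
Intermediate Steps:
y(V, O) = O + V (y(V, O) = (O + V) + 0 = O + V)
√(y((-3 - 4) + 4, -9) - 5)*T = √((-9 + ((-3 - 4) + 4)) - 5)*313 = √((-9 + (-7 + 4)) - 5)*313 = √((-9 - 3) - 5)*313 = √(-12 - 5)*313 = √(-17)*313 = (I*√17)*313 = 313*I*√17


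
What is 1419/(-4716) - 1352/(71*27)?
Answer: -1010695/1004508 ≈ -1.0062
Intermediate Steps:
1419/(-4716) - 1352/(71*27) = 1419*(-1/4716) - 1352/1917 = -473/1572 - 1352*1/1917 = -473/1572 - 1352/1917 = -1010695/1004508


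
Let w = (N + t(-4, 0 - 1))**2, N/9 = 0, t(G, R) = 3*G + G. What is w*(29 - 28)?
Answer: 256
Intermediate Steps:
t(G, R) = 4*G
N = 0 (N = 9*0 = 0)
w = 256 (w = (0 + 4*(-4))**2 = (0 - 16)**2 = (-16)**2 = 256)
w*(29 - 28) = 256*(29 - 28) = 256*1 = 256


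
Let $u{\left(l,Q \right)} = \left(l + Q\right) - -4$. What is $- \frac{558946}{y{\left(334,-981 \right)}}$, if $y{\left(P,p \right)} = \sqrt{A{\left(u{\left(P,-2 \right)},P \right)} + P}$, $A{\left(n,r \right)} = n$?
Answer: $- \frac{279473 \sqrt{670}}{335} \approx -21594.0$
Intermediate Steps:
$u{\left(l,Q \right)} = 4 + Q + l$ ($u{\left(l,Q \right)} = \left(Q + l\right) + 4 = 4 + Q + l$)
$y{\left(P,p \right)} = \sqrt{2 + 2 P}$ ($y{\left(P,p \right)} = \sqrt{\left(4 - 2 + P\right) + P} = \sqrt{\left(2 + P\right) + P} = \sqrt{2 + 2 P}$)
$- \frac{558946}{y{\left(334,-981 \right)}} = - \frac{558946}{\sqrt{2 + 2 \cdot 334}} = - \frac{558946}{\sqrt{2 + 668}} = - \frac{558946}{\sqrt{670}} = - 558946 \frac{\sqrt{670}}{670} = - \frac{279473 \sqrt{670}}{335}$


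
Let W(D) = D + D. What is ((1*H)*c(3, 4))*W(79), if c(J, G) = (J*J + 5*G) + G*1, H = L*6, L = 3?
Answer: 93852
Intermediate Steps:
H = 18 (H = 3*6 = 18)
W(D) = 2*D
c(J, G) = J**2 + 6*G (c(J, G) = (J**2 + 5*G) + G = J**2 + 6*G)
((1*H)*c(3, 4))*W(79) = ((1*18)*(3**2 + 6*4))*(2*79) = (18*(9 + 24))*158 = (18*33)*158 = 594*158 = 93852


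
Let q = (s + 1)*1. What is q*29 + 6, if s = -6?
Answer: -139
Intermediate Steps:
q = -5 (q = (-6 + 1)*1 = -5*1 = -5)
q*29 + 6 = -5*29 + 6 = -145 + 6 = -139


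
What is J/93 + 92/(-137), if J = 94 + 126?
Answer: 21584/12741 ≈ 1.6941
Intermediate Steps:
J = 220
J/93 + 92/(-137) = 220/93 + 92/(-137) = 220*(1/93) + 92*(-1/137) = 220/93 - 92/137 = 21584/12741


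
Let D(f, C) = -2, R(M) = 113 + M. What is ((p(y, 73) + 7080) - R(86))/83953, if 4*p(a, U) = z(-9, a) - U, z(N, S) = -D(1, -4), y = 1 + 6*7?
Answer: 27453/335812 ≈ 0.081751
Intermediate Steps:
y = 43 (y = 1 + 42 = 43)
z(N, S) = 2 (z(N, S) = -1*(-2) = 2)
p(a, U) = ½ - U/4 (p(a, U) = (2 - U)/4 = ½ - U/4)
((p(y, 73) + 7080) - R(86))/83953 = (((½ - ¼*73) + 7080) - (113 + 86))/83953 = (((½ - 73/4) + 7080) - 1*199)*(1/83953) = ((-71/4 + 7080) - 199)*(1/83953) = (28249/4 - 199)*(1/83953) = (27453/4)*(1/83953) = 27453/335812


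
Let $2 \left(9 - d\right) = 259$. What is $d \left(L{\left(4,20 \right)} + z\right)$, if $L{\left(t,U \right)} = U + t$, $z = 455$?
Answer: $- \frac{115439}{2} \approx -57720.0$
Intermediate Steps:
$d = - \frac{241}{2}$ ($d = 9 - \frac{259}{2} = - \frac{241}{2} \approx -120.5$)
$d \left(L{\left(4,20 \right)} + z\right) = - \frac{241 \left(\left(20 + 4\right) + 455\right)}{2} = - \frac{241 \left(24 + 455\right)}{2} = \left(- \frac{241}{2}\right) 479 = - \frac{115439}{2}$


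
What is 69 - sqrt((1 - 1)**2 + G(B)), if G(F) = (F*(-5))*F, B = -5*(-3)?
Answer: 69 - 15*I*sqrt(5) ≈ 69.0 - 33.541*I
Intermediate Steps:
B = 15
G(F) = -5*F**2 (G(F) = (-5*F)*F = -5*F**2)
69 - sqrt((1 - 1)**2 + G(B)) = 69 - sqrt((1 - 1)**2 - 5*15**2) = 69 - sqrt(0**2 - 5*225) = 69 - sqrt(0 - 1125) = 69 - sqrt(-1125) = 69 - 15*I*sqrt(5)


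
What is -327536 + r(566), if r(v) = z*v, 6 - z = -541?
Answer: -17934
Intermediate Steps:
z = 547 (z = 6 - 1*(-541) = 6 + 541 = 547)
r(v) = 547*v
-327536 + r(566) = -327536 + 547*566 = -327536 + 309602 = -17934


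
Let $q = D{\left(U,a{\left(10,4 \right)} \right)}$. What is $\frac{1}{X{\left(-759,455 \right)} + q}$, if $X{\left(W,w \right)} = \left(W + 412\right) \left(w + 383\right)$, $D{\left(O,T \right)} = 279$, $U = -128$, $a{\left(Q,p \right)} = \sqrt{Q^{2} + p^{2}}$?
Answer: $- \frac{1}{290507} \approx -3.4423 \cdot 10^{-6}$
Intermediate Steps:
$X{\left(W,w \right)} = \left(383 + w\right) \left(412 + W\right)$ ($X{\left(W,w \right)} = \left(412 + W\right) \left(383 + w\right) = \left(383 + w\right) \left(412 + W\right)$)
$q = 279$
$\frac{1}{X{\left(-759,455 \right)} + q} = \frac{1}{\left(157796 + 383 \left(-759\right) + 412 \cdot 455 - 345345\right) + 279} = \frac{1}{\left(157796 - 290697 + 187460 - 345345\right) + 279} = \frac{1}{-290786 + 279} = \frac{1}{-290507} = - \frac{1}{290507}$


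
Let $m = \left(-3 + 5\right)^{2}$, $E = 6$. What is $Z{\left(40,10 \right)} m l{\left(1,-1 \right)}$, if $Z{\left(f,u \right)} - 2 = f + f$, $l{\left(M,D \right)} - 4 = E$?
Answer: $3280$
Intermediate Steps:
$l{\left(M,D \right)} = 10$ ($l{\left(M,D \right)} = 4 + 6 = 10$)
$Z{\left(f,u \right)} = 2 + 2 f$ ($Z{\left(f,u \right)} = 2 + \left(f + f\right) = 2 + 2 f$)
$m = 4$ ($m = 2^{2} = 4$)
$Z{\left(40,10 \right)} m l{\left(1,-1 \right)} = \left(2 + 2 \cdot 40\right) 4 \cdot 10 = \left(2 + 80\right) 40 = 82 \cdot 40 = 3280$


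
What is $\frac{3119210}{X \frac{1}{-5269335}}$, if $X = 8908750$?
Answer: $- \frac{328723248507}{178175} \approx -1.8449 \cdot 10^{6}$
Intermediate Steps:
$\frac{3119210}{X \frac{1}{-5269335}} = \frac{3119210}{8908750 \frac{1}{-5269335}} = \frac{3119210}{8908750 \left(- \frac{1}{5269335}\right)} = \frac{3119210}{- \frac{1781750}{1053867}} = 3119210 \left(- \frac{1053867}{1781750}\right) = - \frac{328723248507}{178175}$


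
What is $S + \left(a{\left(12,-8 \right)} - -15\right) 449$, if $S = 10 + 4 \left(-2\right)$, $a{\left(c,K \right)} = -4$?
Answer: $4941$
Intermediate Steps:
$S = 2$ ($S = 10 - 8 = 2$)
$S + \left(a{\left(12,-8 \right)} - -15\right) 449 = 2 + \left(-4 - -15\right) 449 = 2 + \left(-4 + 15\right) 449 = 2 + 11 \cdot 449 = 2 + 4939 = 4941$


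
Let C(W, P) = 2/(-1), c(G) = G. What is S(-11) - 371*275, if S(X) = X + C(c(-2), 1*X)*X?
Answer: -102014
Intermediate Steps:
C(W, P) = -2 (C(W, P) = 2*(-1) = -2)
S(X) = -X (S(X) = X - 2*X = -X)
S(-11) - 371*275 = -1*(-11) - 371*275 = 11 - 102025 = -102014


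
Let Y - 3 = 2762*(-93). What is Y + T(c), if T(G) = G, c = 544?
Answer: -256319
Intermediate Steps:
Y = -256863 (Y = 3 + 2762*(-93) = 3 - 256866 = -256863)
Y + T(c) = -256863 + 544 = -256319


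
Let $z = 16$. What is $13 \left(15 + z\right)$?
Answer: $403$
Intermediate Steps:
$13 \left(15 + z\right) = 13 \left(15 + 16\right) = 13 \cdot 31 = 403$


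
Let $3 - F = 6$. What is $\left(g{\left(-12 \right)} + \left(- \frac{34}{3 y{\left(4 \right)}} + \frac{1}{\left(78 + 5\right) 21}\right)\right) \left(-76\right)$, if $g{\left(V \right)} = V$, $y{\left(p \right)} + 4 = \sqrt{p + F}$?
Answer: $\frac{3267316}{5229} \approx 624.85$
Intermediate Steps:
$F = -3$ ($F = 3 - 6 = -3$)
$y{\left(p \right)} = -4 + \sqrt{-3 + p}$ ($y{\left(p \right)} = -4 + \sqrt{p - 3} = -4 + \sqrt{-3 + p}$)
$\left(g{\left(-12 \right)} + \left(- \frac{34}{3 y{\left(4 \right)}} + \frac{1}{\left(78 + 5\right) 21}\right)\right) \left(-76\right) = \left(-12 + \left(- \frac{34}{3 \left(-4 + \sqrt{-3 + 4}\right)} + \frac{1}{\left(78 + 5\right) 21}\right)\right) \left(-76\right) = \left(-12 - \left(34 \frac{1}{3 \left(-4 + \sqrt{1}\right)} - \frac{1}{83} \cdot \frac{1}{21}\right)\right) \left(-76\right) = \left(-12 - \left(- \frac{1}{1743} + \frac{34}{3 \left(-4 + 1\right)}\right)\right) \left(-76\right) = \left(-12 - \left(- \frac{1}{1743} + \frac{34}{3 \left(-3\right)}\right)\right) \left(-76\right) = \left(-12 - \left(- \frac{1}{1743} + \frac{34}{-9}\right)\right) \left(-76\right) = \left(-12 + \left(\left(-34\right) \left(- \frac{1}{9}\right) + \frac{1}{1743}\right)\right) \left(-76\right) = \left(-12 + \left(\frac{34}{9} + \frac{1}{1743}\right)\right) \left(-76\right) = \left(-12 + \frac{19757}{5229}\right) \left(-76\right) = \left(- \frac{42991}{5229}\right) \left(-76\right) = \frac{3267316}{5229}$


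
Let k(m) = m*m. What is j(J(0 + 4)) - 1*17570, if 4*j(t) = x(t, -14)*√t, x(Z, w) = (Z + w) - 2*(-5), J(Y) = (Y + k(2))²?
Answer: -17450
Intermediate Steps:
k(m) = m²
J(Y) = (4 + Y)² (J(Y) = (Y + 2²)² = (Y + 4)² = (4 + Y)²)
x(Z, w) = 10 + Z + w (x(Z, w) = (Z + w) + 10 = 10 + Z + w)
j(t) = √t*(-4 + t)/4 (j(t) = ((10 + t - 14)*√t)/4 = ((-4 + t)*√t)/4 = (√t*(-4 + t))/4 = √t*(-4 + t)/4)
j(J(0 + 4)) - 1*17570 = √((4 + (0 + 4))²)*(-4 + (4 + (0 + 4))²)/4 - 1*17570 = √((4 + 4)²)*(-4 + (4 + 4)²)/4 - 17570 = √(8²)*(-4 + 8²)/4 - 17570 = √64*(-4 + 64)/4 - 17570 = (¼)*8*60 - 17570 = 120 - 17570 = -17450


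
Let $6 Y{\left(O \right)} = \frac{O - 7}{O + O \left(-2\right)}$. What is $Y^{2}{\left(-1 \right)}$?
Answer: $\frac{16}{9} \approx 1.7778$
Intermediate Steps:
$Y{\left(O \right)} = - \frac{-7 + O}{6 O}$ ($Y{\left(O \right)} = \frac{\left(O - 7\right) \frac{1}{O + O \left(-2\right)}}{6} = \frac{\left(-7 + O\right) \frac{1}{O - 2 O}}{6} = \frac{\left(-7 + O\right) \frac{1}{\left(-1\right) O}}{6} = \frac{\left(-7 + O\right) \left(- \frac{1}{O}\right)}{6} = \frac{\left(-1\right) \frac{1}{O} \left(-7 + O\right)}{6} = - \frac{-7 + O}{6 O}$)
$Y^{2}{\left(-1 \right)} = \left(\frac{7 - -1}{6 \left(-1\right)}\right)^{2} = \left(\frac{1}{6} \left(-1\right) \left(7 + 1\right)\right)^{2} = \left(\frac{1}{6} \left(-1\right) 8\right)^{2} = \left(- \frac{4}{3}\right)^{2} = \frac{16}{9}$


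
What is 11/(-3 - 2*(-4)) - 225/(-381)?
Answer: 1772/635 ≈ 2.7906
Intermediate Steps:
11/(-3 - 2*(-4)) - 225/(-381) = 11/(-3 + 8) - 225*(-1/381) = 11/5 + 75/127 = 1772/635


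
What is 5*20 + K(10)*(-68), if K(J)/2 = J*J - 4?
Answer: -12956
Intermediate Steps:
K(J) = -8 + 2*J² (K(J) = 2*(J*J - 4) = 2*(J² - 4) = 2*(-4 + J²) = -8 + 2*J²)
5*20 + K(10)*(-68) = 5*20 + (-8 + 2*10²)*(-68) = 100 + (-8 + 2*100)*(-68) = 100 + (-8 + 200)*(-68) = 100 + 192*(-68) = 100 - 13056 = -12956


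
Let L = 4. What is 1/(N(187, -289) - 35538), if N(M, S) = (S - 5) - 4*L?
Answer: -1/35848 ≈ -2.7896e-5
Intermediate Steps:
N(M, S) = -21 + S (N(M, S) = (S - 5) - 4*4 = (-5 + S) - 16 = -21 + S)
1/(N(187, -289) - 35538) = 1/((-21 - 289) - 35538) = 1/(-310 - 35538) = 1/(-35848) = -1/35848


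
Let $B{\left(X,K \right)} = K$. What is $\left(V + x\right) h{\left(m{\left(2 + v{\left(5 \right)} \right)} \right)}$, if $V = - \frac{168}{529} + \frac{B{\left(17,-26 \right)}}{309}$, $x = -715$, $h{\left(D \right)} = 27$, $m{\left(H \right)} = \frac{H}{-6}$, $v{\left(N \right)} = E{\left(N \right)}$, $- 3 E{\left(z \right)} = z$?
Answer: $- \frac{1052462529}{54487} \approx -19316.0$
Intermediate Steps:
$E{\left(z \right)} = - \frac{z}{3}$
$v{\left(N \right)} = - \frac{N}{3}$
$m{\left(H \right)} = - \frac{H}{6}$ ($m{\left(H \right)} = H \left(- \frac{1}{6}\right) = - \frac{H}{6}$)
$V = - \frac{65666}{163461}$ ($V = - \frac{168}{529} - \frac{26}{309} = - \frac{65666}{163461} \approx -0.40172$)
$\left(V + x\right) h{\left(m{\left(2 + v{\left(5 \right)} \right)} \right)} = \left(- \frac{65666}{163461} - 715\right) 27 = \left(- \frac{116940281}{163461}\right) 27 = - \frac{1052462529}{54487}$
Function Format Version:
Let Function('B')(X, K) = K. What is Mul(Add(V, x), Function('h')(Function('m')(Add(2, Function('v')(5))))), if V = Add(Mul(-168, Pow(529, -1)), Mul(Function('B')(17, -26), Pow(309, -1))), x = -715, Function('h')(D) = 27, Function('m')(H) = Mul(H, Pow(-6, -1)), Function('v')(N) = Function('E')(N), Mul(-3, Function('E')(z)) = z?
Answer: Rational(-1052462529, 54487) ≈ -19316.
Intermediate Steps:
Function('E')(z) = Mul(Rational(-1, 3), z)
Function('v')(N) = Mul(Rational(-1, 3), N)
Function('m')(H) = Mul(Rational(-1, 6), H) (Function('m')(H) = Mul(H, Rational(-1, 6)) = Mul(Rational(-1, 6), H))
V = Rational(-65666, 163461) (V = Add(Mul(-168, Pow(529, -1)), Mul(-26, Pow(309, -1))) = Add(Mul(-168, Rational(1, 529)), Mul(-26, Rational(1, 309))) = Add(Rational(-168, 529), Rational(-26, 309)) = Rational(-65666, 163461) ≈ -0.40172)
Mul(Add(V, x), Function('h')(Function('m')(Add(2, Function('v')(5))))) = Mul(Add(Rational(-65666, 163461), -715), 27) = Mul(Rational(-116940281, 163461), 27) = Rational(-1052462529, 54487)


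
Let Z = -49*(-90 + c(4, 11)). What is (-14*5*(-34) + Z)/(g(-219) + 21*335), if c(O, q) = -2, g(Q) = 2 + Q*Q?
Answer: 3444/27499 ≈ 0.12524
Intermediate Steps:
g(Q) = 2 + Q**2
Z = 4508 (Z = -49*(-90 - 2) = -49*(-92) = 4508)
(-14*5*(-34) + Z)/(g(-219) + 21*335) = (-14*5*(-34) + 4508)/((2 + (-219)**2) + 21*335) = (-70*(-34) + 4508)/((2 + 47961) + 7035) = (2380 + 4508)/(47963 + 7035) = 6888/54998 = 6888*(1/54998) = 3444/27499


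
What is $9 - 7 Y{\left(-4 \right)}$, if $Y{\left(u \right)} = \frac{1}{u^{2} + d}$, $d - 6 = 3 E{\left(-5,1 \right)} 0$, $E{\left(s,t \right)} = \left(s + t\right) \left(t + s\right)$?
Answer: $\frac{191}{22} \approx 8.6818$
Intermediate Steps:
$E{\left(s,t \right)} = \left(s + t\right)^{2}$ ($E{\left(s,t \right)} = \left(s + t\right) \left(s + t\right) = \left(s + t\right)^{2}$)
$d = 6$ ($d = 6 + 3 \left(-5 + 1\right)^{2} \cdot 0 = 6 + 3 \left(-4\right)^{2} \cdot 0 = 6 + 3 \cdot 16 \cdot 0 = 6 + 48 \cdot 0 = 6 + 0 = 6$)
$Y{\left(u \right)} = \frac{1}{6 + u^{2}}$ ($Y{\left(u \right)} = \frac{1}{u^{2} + 6} = \frac{1}{6 + u^{2}}$)
$9 - 7 Y{\left(-4 \right)} = 9 - \frac{7}{6 + \left(-4\right)^{2}} = 9 - \frac{7}{6 + 16} = 9 - \frac{7}{22} = \frac{191}{22}$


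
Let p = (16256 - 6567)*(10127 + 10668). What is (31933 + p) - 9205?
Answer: 201505483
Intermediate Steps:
p = 201482755 (p = 9689*20795 = 201482755)
(31933 + p) - 9205 = (31933 + 201482755) - 9205 = 201514688 - 9205 = 201505483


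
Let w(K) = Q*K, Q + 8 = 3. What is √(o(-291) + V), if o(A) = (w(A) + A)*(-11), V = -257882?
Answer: I*√270686 ≈ 520.28*I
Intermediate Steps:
Q = -5 (Q = -8 + 3 = -5)
w(K) = -5*K
o(A) = 44*A (o(A) = (-5*A + A)*(-11) = -4*A*(-11) = 44*A)
√(o(-291) + V) = √(44*(-291) - 257882) = √(-12804 - 257882) = √(-270686) = I*√270686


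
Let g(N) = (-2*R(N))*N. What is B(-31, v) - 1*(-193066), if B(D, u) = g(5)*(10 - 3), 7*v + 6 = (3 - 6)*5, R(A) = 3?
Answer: 192856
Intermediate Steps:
g(N) = -6*N (g(N) = (-2*3)*N = -6*N)
v = -3 (v = -6/7 + ((3 - 6)*5)/7 = -6/7 + (-3*5)/7 = -6/7 + (⅐)*(-15) = -6/7 - 15/7 = -3)
B(D, u) = -210 (B(D, u) = (-6*5)*(10 - 3) = -30*7 = -210)
B(-31, v) - 1*(-193066) = -210 - 1*(-193066) = -210 + 193066 = 192856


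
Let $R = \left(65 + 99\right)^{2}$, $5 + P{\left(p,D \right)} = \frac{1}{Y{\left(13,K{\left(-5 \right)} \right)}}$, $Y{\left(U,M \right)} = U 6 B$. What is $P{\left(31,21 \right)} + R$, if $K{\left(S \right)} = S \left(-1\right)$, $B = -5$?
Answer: $\frac{10487489}{390} \approx 26891.0$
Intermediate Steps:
$K{\left(S \right)} = - S$
$Y{\left(U,M \right)} = - 30 U$ ($Y{\left(U,M \right)} = U 6 \left(-5\right) = 6 U \left(-5\right) = - 30 U$)
$P{\left(p,D \right)} = - \frac{1951}{390}$ ($P{\left(p,D \right)} = -5 + \frac{1}{\left(-30\right) 13} = -5 + \frac{1}{-390} = -5 - \frac{1}{390} = - \frac{1951}{390}$)
$R = 26896$ ($R = 164^{2} = 26896$)
$P{\left(31,21 \right)} + R = - \frac{1951}{390} + 26896 = \frac{10487489}{390}$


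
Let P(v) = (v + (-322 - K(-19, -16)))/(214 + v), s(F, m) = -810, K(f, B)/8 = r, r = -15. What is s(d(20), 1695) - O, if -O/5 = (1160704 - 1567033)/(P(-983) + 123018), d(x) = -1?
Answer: -26063325625/31534009 ≈ -826.51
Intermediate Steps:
K(f, B) = -120 (K(f, B) = 8*(-15) = -120)
P(v) = (-202 + v)/(214 + v) (P(v) = (v + (-322 - 1*(-120)))/(214 + v) = (v + (-322 + 120))/(214 + v) = (v - 202)/(214 + v) = (-202 + v)/(214 + v))
O = 520778335/31534009 (O = -5*(1160704 - 1567033)/((-202 - 983)/(214 - 983) + 123018) = -(-2031645)/(-1185/(-769) + 123018) = -(-2031645)/(-1/769*(-1185) + 123018) = -(-2031645)/(1185/769 + 123018) = -(-2031645)/94602027/769 = -(-2031645)*769/94602027 = -5*(-104155667/31534009) = 520778335/31534009 ≈ 16.515)
s(d(20), 1695) - O = -810 - 1*520778335/31534009 = -810 - 520778335/31534009 = -26063325625/31534009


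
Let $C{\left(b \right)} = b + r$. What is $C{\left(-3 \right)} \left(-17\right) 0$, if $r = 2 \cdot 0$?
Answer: $0$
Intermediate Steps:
$r = 0$
$C{\left(b \right)} = b$ ($C{\left(b \right)} = b + 0 = b$)
$C{\left(-3 \right)} \left(-17\right) 0 = \left(-3\right) \left(-17\right) 0 = 51 \cdot 0 = 0$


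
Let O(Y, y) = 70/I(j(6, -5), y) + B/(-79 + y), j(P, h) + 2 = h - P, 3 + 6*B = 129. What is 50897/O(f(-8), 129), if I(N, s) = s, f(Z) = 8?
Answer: 46897950/887 ≈ 52873.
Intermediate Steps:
B = 21 (B = -1/2 + (1/6)*129 = -1/2 + 43/2 = 21)
j(P, h) = -2 + h - P (j(P, h) = -2 + (h - P) = -2 + h - P)
O(Y, y) = 21/(-79 + y) + 70/y (O(Y, y) = 70/y + 21/(-79 + y) = 21/(-79 + y) + 70/y)
50897/O(f(-8), 129) = 50897/((7*(-790 + 13*129)/(129*(-79 + 129)))) = 50897/((7*(1/129)*(-790 + 1677)/50)) = 50897/((7*(1/129)*(1/50)*887)) = 50897/(6209/6450) = 50897*(6450/6209) = 46897950/887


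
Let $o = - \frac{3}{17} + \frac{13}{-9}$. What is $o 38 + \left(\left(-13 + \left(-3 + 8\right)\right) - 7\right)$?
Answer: $- \frac{11719}{153} \approx -76.595$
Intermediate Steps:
$o = - \frac{248}{153}$ ($o = \left(-3\right) \frac{1}{17} + 13 \left(- \frac{1}{9}\right) = - \frac{3}{17} - \frac{13}{9} = - \frac{248}{153} \approx -1.6209$)
$o 38 + \left(\left(-13 + \left(-3 + 8\right)\right) - 7\right) = \left(- \frac{248}{153}\right) 38 + \left(\left(-13 + \left(-3 + 8\right)\right) - 7\right) = - \frac{9424}{153} + \left(\left(-13 + 5\right) - 7\right) = - \frac{9424}{153} - 15 = - \frac{11719}{153}$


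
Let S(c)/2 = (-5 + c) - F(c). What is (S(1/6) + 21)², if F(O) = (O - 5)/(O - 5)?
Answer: 784/9 ≈ 87.111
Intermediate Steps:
F(O) = 1 (F(O) = (-5 + O)/(-5 + O) = 1)
S(c) = -12 + 2*c (S(c) = 2*((-5 + c) - 1*1) = 2*((-5 + c) - 1) = 2*(-6 + c) = -12 + 2*c)
(S(1/6) + 21)² = ((-12 + 2/6) + 21)² = ((-12 + 2*(⅙)) + 21)² = ((-12 + ⅓) + 21)² = (-35/3 + 21)² = (28/3)² = 784/9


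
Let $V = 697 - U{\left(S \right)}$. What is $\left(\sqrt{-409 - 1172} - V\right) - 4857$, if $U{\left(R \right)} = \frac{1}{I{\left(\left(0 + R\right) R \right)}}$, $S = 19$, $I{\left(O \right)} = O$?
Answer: $- \frac{2004993}{361} + i \sqrt{1581} \approx -5554.0 + 39.762 i$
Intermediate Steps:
$U{\left(R \right)} = \frac{1}{R^{2}}$ ($U{\left(R \right)} = \frac{1}{\left(0 + R\right) R} = \frac{1}{R R} = \frac{1}{R^{2}}$)
$V = \frac{251616}{361}$ ($V = 697 - \frac{1}{361} = \frac{251616}{361} \approx 697.0$)
$\left(\sqrt{-409 - 1172} - V\right) - 4857 = \left(\sqrt{-409 - 1172} - \frac{251616}{361}\right) - 4857 = \left(\sqrt{-1581} - \frac{251616}{361}\right) - 4857 = \left(i \sqrt{1581} - \frac{251616}{361}\right) - 4857 = \left(- \frac{251616}{361} + i \sqrt{1581}\right) - 4857 = - \frac{2004993}{361} + i \sqrt{1581}$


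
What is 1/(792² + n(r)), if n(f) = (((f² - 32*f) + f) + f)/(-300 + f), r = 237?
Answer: 7/4385397 ≈ 1.5962e-6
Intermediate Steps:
n(f) = (f² - 30*f)/(-300 + f) (n(f) = ((f² - 31*f) + f)/(-300 + f) = (f² - 30*f)/(-300 + f))
1/(792² + n(r)) = 1/(792² + 237*(-30 + 237)/(-300 + 237)) = 1/(627264 + 237*207/(-63)) = 1/(627264 + 237*(-1/63)*207) = 1/(627264 - 5451/7) = 1/(4385397/7) = 7/4385397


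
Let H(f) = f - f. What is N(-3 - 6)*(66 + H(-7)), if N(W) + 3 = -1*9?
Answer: -792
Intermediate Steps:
H(f) = 0
N(W) = -12 (N(W) = -3 - 1*9 = -3 - 9 = -12)
N(-3 - 6)*(66 + H(-7)) = -12*(66 + 0) = -12*66 = -792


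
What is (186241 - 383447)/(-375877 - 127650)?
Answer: 197206/503527 ≈ 0.39165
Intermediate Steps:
(186241 - 383447)/(-375877 - 127650) = -197206/(-503527) = -197206*(-1/503527) = 197206/503527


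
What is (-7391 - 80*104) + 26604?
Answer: 10893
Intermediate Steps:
(-7391 - 80*104) + 26604 = (-7391 - 8320) + 26604 = -15711 + 26604 = 10893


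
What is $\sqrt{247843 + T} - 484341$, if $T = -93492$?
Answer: $-484341 + \sqrt{154351} \approx -4.8395 \cdot 10^{5}$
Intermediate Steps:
$\sqrt{247843 + T} - 484341 = \sqrt{247843 - 93492} - 484341 = \sqrt{154351} - 484341 = -484341 + \sqrt{154351}$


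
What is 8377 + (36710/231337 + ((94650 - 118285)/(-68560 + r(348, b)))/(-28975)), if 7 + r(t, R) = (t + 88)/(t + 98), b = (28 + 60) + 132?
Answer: 171715342587582714538/20498041073685045 ≈ 8377.2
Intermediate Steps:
b = 220 (b = 88 + 132 = 220)
r(t, R) = -7 + (88 + t)/(98 + t) (r(t, R) = -7 + (t + 88)/(t + 98) = -7 + (88 + t)/(98 + t))
8377 + (36710/231337 + ((94650 - 118285)/(-68560 + r(348, b)))/(-28975)) = 8377 + (36710/231337 + ((94650 - 118285)/(-68560 + 2*(-299 - 3*348)/(98 + 348)))/(-28975)) = 8377 + (36710*(1/231337) - 23635/(-68560 + 2*(-299 - 1044)/446)*(-1/28975)) = 8377 + (36710/231337 - 23635/(-68560 + 2*(1/446)*(-1343))*(-1/28975)) = 8377 + (36710/231337 - 23635/(-68560 - 1343/223)*(-1/28975)) = 8377 + (36710/231337 - 23635/(-15290223/223)*(-1/28975)) = 8377 + (36710/231337 - 23635*(-223/15290223)*(-1/28975)) = 8377 + (36710/231337 + (5270605/15290223)*(-1/28975)) = 8377 + (36710/231337 - 1054121/88606842285) = 8377 + 3252513323092573/20498041073685045 = 171715342587582714538/20498041073685045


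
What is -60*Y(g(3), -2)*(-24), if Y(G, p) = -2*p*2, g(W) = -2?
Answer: 11520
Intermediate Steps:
Y(G, p) = -4*p
-60*Y(g(3), -2)*(-24) = -(-240)*(-2)*(-24) = -60*8*(-24) = -480*(-24) = 11520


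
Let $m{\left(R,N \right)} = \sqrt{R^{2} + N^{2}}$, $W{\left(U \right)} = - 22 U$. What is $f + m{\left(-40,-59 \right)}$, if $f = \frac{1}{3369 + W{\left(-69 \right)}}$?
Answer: $\frac{1}{4887} + \sqrt{5081} \approx 71.281$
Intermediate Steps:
$m{\left(R,N \right)} = \sqrt{N^{2} + R^{2}}$
$f = \frac{1}{4887}$ ($f = \frac{1}{3369 - -1518} = \frac{1}{3369 + 1518} = \frac{1}{4887} \approx 0.00020462$)
$f + m{\left(-40,-59 \right)} = \frac{1}{4887} + \sqrt{\left(-59\right)^{2} + \left(-40\right)^{2}} = \frac{1}{4887} + \sqrt{3481 + 1600} = \frac{1}{4887} + \sqrt{5081}$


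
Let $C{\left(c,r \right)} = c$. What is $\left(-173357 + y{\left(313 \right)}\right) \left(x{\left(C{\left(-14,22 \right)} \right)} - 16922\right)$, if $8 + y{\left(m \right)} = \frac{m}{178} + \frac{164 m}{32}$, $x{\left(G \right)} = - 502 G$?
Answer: $\frac{604980952977}{356} \approx 1.6994 \cdot 10^{9}$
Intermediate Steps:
$y{\left(m \right)} = -8 + \frac{3653 m}{712}$ ($y{\left(m \right)} = -8 + \left(\frac{m}{178} + \frac{164 m}{32}\right) = -8 + \left(m \frac{1}{178} + 164 m \frac{1}{32}\right) = -8 + \left(\frac{m}{178} + \frac{41 m}{8}\right) = -8 + \frac{3653 m}{712}$)
$\left(-173357 + y{\left(313 \right)}\right) \left(x{\left(C{\left(-14,22 \right)} \right)} - 16922\right) = \left(-173357 + \left(-8 + \frac{3653}{712} \cdot 313\right)\right) \left(\left(-502\right) \left(-14\right) - 16922\right) = \left(-173357 + \left(-8 + \frac{1143389}{712}\right)\right) \left(7028 - 16922\right) = \left(-173357 + \frac{1137693}{712}\right) \left(-9894\right) = \left(- \frac{122292491}{712}\right) \left(-9894\right) = \frac{604980952977}{356}$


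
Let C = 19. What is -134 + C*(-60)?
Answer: -1274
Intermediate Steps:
-134 + C*(-60) = -134 + 19*(-60) = -134 - 1140 = -1274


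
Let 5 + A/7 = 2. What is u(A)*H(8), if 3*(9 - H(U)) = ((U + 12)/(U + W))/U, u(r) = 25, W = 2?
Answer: 2675/12 ≈ 222.92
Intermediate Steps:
A = -21 (A = -35 + 7*2 = -35 + 14 = -21)
H(U) = 9 - (12 + U)/(3*U*(2 + U)) (H(U) = 9 - (U + 12)/(U + 2)/(3*U) = 9 - (12 + U)/(2 + U)/(3*U) = 9 - (12 + U)/(3*U*(2 + U)))
u(A)*H(8) = 25*((⅓)*(-12 + 27*8² + 53*8)/(8*(2 + 8))) = 25*((⅓)*(⅛)*(-12 + 27*64 + 424)/10) = 25*((⅓)*(⅛)*(⅒)*(-12 + 1728 + 424)) = 25*((⅓)*(⅛)*(⅒)*2140) = 25*(107/12) = 2675/12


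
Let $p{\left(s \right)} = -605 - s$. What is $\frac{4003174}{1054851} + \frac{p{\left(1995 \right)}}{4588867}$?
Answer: $\frac{2623898635894}{691510134831} \approx 3.7944$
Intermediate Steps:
$\frac{4003174}{1054851} + \frac{p{\left(1995 \right)}}{4588867} = \frac{4003174}{1054851} + \frac{-605 - 1995}{4588867} = 4003174 \cdot \frac{1}{1054851} + \left(-605 - 1995\right) \frac{1}{4588867} = \frac{571882}{150693} - \frac{2600}{4588867} = \frac{2623898635894}{691510134831}$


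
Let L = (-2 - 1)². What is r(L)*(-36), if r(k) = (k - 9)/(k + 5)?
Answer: 0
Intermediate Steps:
L = 9 (L = (-3)² = 9)
r(k) = (-9 + k)/(5 + k)
r(L)*(-36) = ((-9 + 9)/(5 + 9))*(-36) = (0/14)*(-36) = ((1/14)*0)*(-36) = 0*(-36) = 0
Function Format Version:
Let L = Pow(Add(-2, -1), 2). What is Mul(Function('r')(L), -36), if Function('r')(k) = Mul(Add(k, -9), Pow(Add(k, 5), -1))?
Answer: 0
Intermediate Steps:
L = 9 (L = Pow(-3, 2) = 9)
Function('r')(k) = Mul(Pow(Add(5, k), -1), Add(-9, k)) (Function('r')(k) = Mul(Add(-9, k), Pow(Add(5, k), -1)) = Mul(Pow(Add(5, k), -1), Add(-9, k)))
Mul(Function('r')(L), -36) = Mul(Mul(Pow(Add(5, 9), -1), Add(-9, 9)), -36) = Mul(Mul(Pow(14, -1), 0), -36) = Mul(Mul(Rational(1, 14), 0), -36) = Mul(0, -36) = 0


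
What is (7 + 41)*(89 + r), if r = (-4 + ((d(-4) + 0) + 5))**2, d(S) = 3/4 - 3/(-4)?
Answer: 4572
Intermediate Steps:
d(S) = 3/2 (d(S) = 3*(1/4) - 3*(-1/4) = 3/4 + 3/4 = 3/2)
r = 25/4 (r = (-4 + ((3/2 + 0) + 5))**2 = (-4 + (3/2 + 5))**2 = (-4 + 13/2)**2 = (5/2)**2 = 25/4 ≈ 6.2500)
(7 + 41)*(89 + r) = (7 + 41)*(89 + 25/4) = 48*(381/4) = 4572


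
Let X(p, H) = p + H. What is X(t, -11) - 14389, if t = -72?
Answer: -14472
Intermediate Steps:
X(p, H) = H + p
X(t, -11) - 14389 = (-11 - 72) - 14389 = -83 - 14389 = -14472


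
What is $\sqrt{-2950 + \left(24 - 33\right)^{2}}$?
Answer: $i \sqrt{2869} \approx 53.563 i$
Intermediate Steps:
$\sqrt{-2950 + \left(24 - 33\right)^{2}} = \sqrt{-2950 + \left(-9\right)^{2}} = \sqrt{-2950 + 81} = \sqrt{-2869} = i \sqrt{2869}$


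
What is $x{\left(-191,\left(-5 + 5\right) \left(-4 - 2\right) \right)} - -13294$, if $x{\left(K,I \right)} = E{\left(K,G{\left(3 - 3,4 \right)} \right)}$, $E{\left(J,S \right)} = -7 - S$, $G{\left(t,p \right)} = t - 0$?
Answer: $13287$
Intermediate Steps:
$G{\left(t,p \right)} = t$ ($G{\left(t,p \right)} = t + 0 = t$)
$x{\left(K,I \right)} = -7$ ($x{\left(K,I \right)} = -7 - \left(3 - 3\right) = -7 - 0 = -7 + 0 = -7$)
$x{\left(-191,\left(-5 + 5\right) \left(-4 - 2\right) \right)} - -13294 = -7 - -13294 = -7 + 13294 = 13287$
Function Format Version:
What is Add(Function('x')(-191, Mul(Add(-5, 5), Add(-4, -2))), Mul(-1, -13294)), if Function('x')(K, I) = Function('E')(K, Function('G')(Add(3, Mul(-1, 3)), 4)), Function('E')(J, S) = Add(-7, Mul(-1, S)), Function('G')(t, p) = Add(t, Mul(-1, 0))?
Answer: 13287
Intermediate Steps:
Function('G')(t, p) = t (Function('G')(t, p) = Add(t, 0) = t)
Function('x')(K, I) = -7 (Function('x')(K, I) = Add(-7, Mul(-1, Add(3, Mul(-1, 3)))) = Add(-7, Mul(-1, Add(3, -3))) = Add(-7, Mul(-1, 0)) = Add(-7, 0) = -7)
Add(Function('x')(-191, Mul(Add(-5, 5), Add(-4, -2))), Mul(-1, -13294)) = Add(-7, Mul(-1, -13294)) = Add(-7, 13294) = 13287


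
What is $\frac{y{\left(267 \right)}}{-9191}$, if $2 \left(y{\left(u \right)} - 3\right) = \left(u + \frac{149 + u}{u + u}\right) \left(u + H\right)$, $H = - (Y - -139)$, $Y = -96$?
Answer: $- \frac{8008465}{2453997} \approx -3.2634$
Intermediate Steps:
$H = -43$ ($H = - (-96 - -139) = - (-96 + 139) = \left(-1\right) 43 = -43$)
$y{\left(u \right)} = 3 + \frac{\left(-43 + u\right) \left(u + \frac{149 + u}{2 u}\right)}{2}$ ($y{\left(u \right)} = 3 + \frac{\left(u + \frac{149 + u}{u + u}\right) \left(u - 43\right)}{2} = 3 + \frac{\left(u + \frac{149 + u}{2 u}\right) \left(-43 + u\right)}{2} = 3 + \frac{\left(-43 + u\right) \left(u + \frac{149 + u}{2 u}\right)}{2}$)
$\frac{y{\left(267 \right)}}{-9191} = \frac{\frac{1}{4} \cdot \frac{1}{267} \left(-6407 + 267 \left(118 - 22695 + 2 \cdot 267^{2}\right)\right)}{-9191} = \frac{1}{4} \cdot \frac{1}{267} \left(-6407 + 267 \left(118 - 22695 + 2 \cdot 71289\right)\right) \left(- \frac{1}{9191}\right) = \frac{1}{4} \cdot \frac{1}{267} \left(-6407 + 267 \left(118 - 22695 + 142578\right)\right) \left(- \frac{1}{9191}\right) = \frac{1}{4} \cdot \frac{1}{267} \left(-6407 + 267 \cdot 120001\right) \left(- \frac{1}{9191}\right) = \frac{1}{4} \cdot \frac{1}{267} \left(-6407 + 32040267\right) \left(- \frac{1}{9191}\right) = \frac{1}{4} \cdot \frac{1}{267} \cdot 32033860 \left(- \frac{1}{9191}\right) = \frac{8008465}{267} \left(- \frac{1}{9191}\right) = - \frac{8008465}{2453997}$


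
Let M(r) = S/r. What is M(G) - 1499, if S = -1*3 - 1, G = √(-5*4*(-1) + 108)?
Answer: -1499 - √2/4 ≈ -1499.4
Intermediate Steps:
G = 8*√2 (G = √(-20*(-1) + 108) = √(20 + 108) = √128 = 8*√2 ≈ 11.314)
S = -4 (S = -3 - 1 = -4)
M(r) = -4/r
M(G) - 1499 = -4*√2/16 - 1499 = -√2/4 - 1499 = -1499 - √2/4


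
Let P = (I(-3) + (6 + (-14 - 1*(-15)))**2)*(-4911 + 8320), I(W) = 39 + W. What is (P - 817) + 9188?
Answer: 298136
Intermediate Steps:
P = 289765 (P = ((39 - 3) + (6 + (-14 - 1*(-15)))**2)*(-4911 + 8320) = (36 + (6 + (-14 + 15))**2)*3409 = (36 + (6 + 1)**2)*3409 = (36 + 7**2)*3409 = (36 + 49)*3409 = 85*3409 = 289765)
(P - 817) + 9188 = (289765 - 817) + 9188 = 288948 + 9188 = 298136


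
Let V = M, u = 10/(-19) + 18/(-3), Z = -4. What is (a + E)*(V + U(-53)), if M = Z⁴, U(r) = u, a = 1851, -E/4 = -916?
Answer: 26141100/19 ≈ 1.3758e+6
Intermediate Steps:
E = 3664 (E = -4*(-916) = 3664)
u = -124/19 (u = 10*(-1/19) + 18*(-⅓) = -10/19 - 6 = -124/19 ≈ -6.5263)
U(r) = -124/19
M = 256 (M = (-4)⁴ = 256)
V = 256
(a + E)*(V + U(-53)) = (1851 + 3664)*(256 - 124/19) = 5515*(4740/19) = 26141100/19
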